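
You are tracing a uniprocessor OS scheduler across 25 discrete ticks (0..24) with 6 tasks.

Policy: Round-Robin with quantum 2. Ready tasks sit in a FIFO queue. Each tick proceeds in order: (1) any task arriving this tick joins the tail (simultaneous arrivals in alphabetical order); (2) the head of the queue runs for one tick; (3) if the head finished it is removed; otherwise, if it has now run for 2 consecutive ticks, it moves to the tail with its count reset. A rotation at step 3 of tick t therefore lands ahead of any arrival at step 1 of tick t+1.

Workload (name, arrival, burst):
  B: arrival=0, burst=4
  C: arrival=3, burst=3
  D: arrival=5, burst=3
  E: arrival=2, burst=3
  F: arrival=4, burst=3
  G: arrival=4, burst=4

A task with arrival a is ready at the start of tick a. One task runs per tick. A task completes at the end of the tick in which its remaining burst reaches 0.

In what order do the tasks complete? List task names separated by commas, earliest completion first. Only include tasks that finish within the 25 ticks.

completion order = B, E, C, F, G, D

t=0: queue=[B] q_used=0 → run B
t=1: queue=[B] q_used=1 → run B
t=2: queue=[B,E] q_used=0 → run B
t=3: queue=[B,E,C] q_used=1 → run B
t=4: queue=[E,C,F,G] q_used=0 → run E
t=5: queue=[E,C,F,G,D] q_used=1 → run E
t=6: queue=[C,F,G,D,E] q_used=0 → run C
t=7: queue=[C,F,G,D,E] q_used=1 → run C
t=8: queue=[F,G,D,E,C] q_used=0 → run F
t=9: queue=[F,G,D,E,C] q_used=1 → run F
t=10: queue=[G,D,E,C,F] q_used=0 → run G
t=11: queue=[G,D,E,C,F] q_used=1 → run G
t=12: queue=[D,E,C,F,G] q_used=0 → run D
t=13: queue=[D,E,C,F,G] q_used=1 → run D
t=14: queue=[E,C,F,G,D] q_used=0 → run E
t=15: queue=[C,F,G,D] q_used=0 → run C
t=16: queue=[F,G,D] q_used=0 → run F
t=17: queue=[G,D] q_used=0 → run G
t=18: queue=[G,D] q_used=1 → run G
t=19: queue=[D] q_used=0 → run D
t=20: (idle)
t=21: (idle)
t=22: (idle)
t=23: (idle)
t=24: (idle)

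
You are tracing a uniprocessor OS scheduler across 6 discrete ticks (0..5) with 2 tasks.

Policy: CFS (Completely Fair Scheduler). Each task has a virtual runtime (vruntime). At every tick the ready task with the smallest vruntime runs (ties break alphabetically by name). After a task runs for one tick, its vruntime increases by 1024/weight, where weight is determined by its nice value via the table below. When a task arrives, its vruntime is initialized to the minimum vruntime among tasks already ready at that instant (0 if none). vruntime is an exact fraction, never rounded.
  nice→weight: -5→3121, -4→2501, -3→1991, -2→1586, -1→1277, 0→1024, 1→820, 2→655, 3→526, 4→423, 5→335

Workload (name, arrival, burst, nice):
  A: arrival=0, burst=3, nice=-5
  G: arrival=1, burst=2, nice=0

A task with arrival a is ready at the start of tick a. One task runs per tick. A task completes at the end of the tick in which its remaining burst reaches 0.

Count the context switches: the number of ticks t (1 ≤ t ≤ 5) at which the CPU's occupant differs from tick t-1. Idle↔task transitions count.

context switches = 4

t=0: vr[A=0] → run A
t=1: vr[A=1024/3121 G=1024/3121] → run A
t=2: vr[A=2048/3121 G=1024/3121] → run G
t=3: vr[A=2048/3121 G=4145/3121] → run A
t=4: vr[G=4145/3121] → run G
t=5: (idle)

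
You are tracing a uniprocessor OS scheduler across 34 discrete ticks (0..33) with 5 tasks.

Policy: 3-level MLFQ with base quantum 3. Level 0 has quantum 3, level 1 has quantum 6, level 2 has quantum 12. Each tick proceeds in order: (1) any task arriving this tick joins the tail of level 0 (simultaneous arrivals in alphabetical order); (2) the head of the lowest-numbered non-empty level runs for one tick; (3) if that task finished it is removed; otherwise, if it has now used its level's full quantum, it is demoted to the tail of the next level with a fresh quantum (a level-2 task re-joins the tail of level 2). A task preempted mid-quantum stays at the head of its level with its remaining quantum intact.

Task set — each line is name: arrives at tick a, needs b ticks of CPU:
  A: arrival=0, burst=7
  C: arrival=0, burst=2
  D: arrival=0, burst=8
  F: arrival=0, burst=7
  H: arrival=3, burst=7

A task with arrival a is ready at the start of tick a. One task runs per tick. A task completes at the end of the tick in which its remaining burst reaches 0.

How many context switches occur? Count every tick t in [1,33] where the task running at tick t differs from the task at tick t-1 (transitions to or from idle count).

t=0: L0/L1/L2 = ACDF/-/- → run A
t=1: L0/L1/L2 = ACDF/-/- → run A
t=2: L0/L1/L2 = ACDF/-/- → run A
t=3: L0/L1/L2 = CDFH/A/- → run C
t=4: L0/L1/L2 = CDFH/A/- → run C
t=5: L0/L1/L2 = DFH/A/- → run D
t=6: L0/L1/L2 = DFH/A/- → run D
t=7: L0/L1/L2 = DFH/A/- → run D
t=8: L0/L1/L2 = FH/AD/- → run F
t=9: L0/L1/L2 = FH/AD/- → run F
t=10: L0/L1/L2 = FH/AD/- → run F
t=11: L0/L1/L2 = H/ADF/- → run H
t=12: L0/L1/L2 = H/ADF/- → run H
t=13: L0/L1/L2 = H/ADF/- → run H
t=14: L0/L1/L2 = -/ADFH/- → run A
t=15: L0/L1/L2 = -/ADFH/- → run A
t=16: L0/L1/L2 = -/ADFH/- → run A
t=17: L0/L1/L2 = -/ADFH/- → run A
t=18: L0/L1/L2 = -/DFH/- → run D
t=19: L0/L1/L2 = -/DFH/- → run D
t=20: L0/L1/L2 = -/DFH/- → run D
t=21: L0/L1/L2 = -/DFH/- → run D
t=22: L0/L1/L2 = -/DFH/- → run D
t=23: L0/L1/L2 = -/FH/- → run F
t=24: L0/L1/L2 = -/FH/- → run F
t=25: L0/L1/L2 = -/FH/- → run F
t=26: L0/L1/L2 = -/FH/- → run F
t=27: L0/L1/L2 = -/H/- → run H
t=28: L0/L1/L2 = -/H/- → run H
t=29: L0/L1/L2 = -/H/- → run H
t=30: L0/L1/L2 = -/H/- → run H
t=31: (idle)
t=32: (idle)
t=33: (idle)

context switches = 9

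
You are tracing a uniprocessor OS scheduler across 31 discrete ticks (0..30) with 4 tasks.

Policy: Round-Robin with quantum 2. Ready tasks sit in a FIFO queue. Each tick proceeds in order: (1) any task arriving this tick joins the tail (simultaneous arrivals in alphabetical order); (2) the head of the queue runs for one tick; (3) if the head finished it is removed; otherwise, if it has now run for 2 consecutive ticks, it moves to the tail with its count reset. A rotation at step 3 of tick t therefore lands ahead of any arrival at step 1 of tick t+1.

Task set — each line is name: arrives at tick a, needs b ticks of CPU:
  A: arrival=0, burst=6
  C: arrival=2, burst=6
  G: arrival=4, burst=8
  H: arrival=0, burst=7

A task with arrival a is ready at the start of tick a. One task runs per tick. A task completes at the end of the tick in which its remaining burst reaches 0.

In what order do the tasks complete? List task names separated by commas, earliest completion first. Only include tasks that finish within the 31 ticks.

completion order = A, C, H, G

t=0: queue=[A,H] q_used=0 → run A
t=1: queue=[A,H] q_used=1 → run A
t=2: queue=[H,A,C] q_used=0 → run H
t=3: queue=[H,A,C] q_used=1 → run H
t=4: queue=[A,C,H,G] q_used=0 → run A
t=5: queue=[A,C,H,G] q_used=1 → run A
t=6: queue=[C,H,G,A] q_used=0 → run C
t=7: queue=[C,H,G,A] q_used=1 → run C
t=8: queue=[H,G,A,C] q_used=0 → run H
t=9: queue=[H,G,A,C] q_used=1 → run H
t=10: queue=[G,A,C,H] q_used=0 → run G
t=11: queue=[G,A,C,H] q_used=1 → run G
t=12: queue=[A,C,H,G] q_used=0 → run A
t=13: queue=[A,C,H,G] q_used=1 → run A
t=14: queue=[C,H,G] q_used=0 → run C
t=15: queue=[C,H,G] q_used=1 → run C
t=16: queue=[H,G,C] q_used=0 → run H
t=17: queue=[H,G,C] q_used=1 → run H
t=18: queue=[G,C,H] q_used=0 → run G
t=19: queue=[G,C,H] q_used=1 → run G
t=20: queue=[C,H,G] q_used=0 → run C
t=21: queue=[C,H,G] q_used=1 → run C
t=22: queue=[H,G] q_used=0 → run H
t=23: queue=[G] q_used=0 → run G
t=24: queue=[G] q_used=1 → run G
t=25: queue=[G] q_used=0 → run G
t=26: queue=[G] q_used=1 → run G
t=27: (idle)
t=28: (idle)
t=29: (idle)
t=30: (idle)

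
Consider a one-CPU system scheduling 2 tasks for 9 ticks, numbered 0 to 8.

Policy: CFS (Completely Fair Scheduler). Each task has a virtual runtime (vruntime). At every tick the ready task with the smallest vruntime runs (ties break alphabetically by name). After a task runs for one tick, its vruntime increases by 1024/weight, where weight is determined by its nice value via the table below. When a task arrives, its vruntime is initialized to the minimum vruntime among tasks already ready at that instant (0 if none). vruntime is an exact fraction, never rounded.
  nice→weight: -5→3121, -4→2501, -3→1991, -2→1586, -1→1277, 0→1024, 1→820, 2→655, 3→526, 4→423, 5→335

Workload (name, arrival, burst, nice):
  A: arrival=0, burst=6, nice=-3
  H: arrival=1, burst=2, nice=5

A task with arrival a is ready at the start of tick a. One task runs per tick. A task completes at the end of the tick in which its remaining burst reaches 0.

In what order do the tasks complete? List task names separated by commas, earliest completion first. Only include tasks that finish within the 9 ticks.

t=0: vr[A=0] → run A
t=1: vr[A=1024/1991 H=1024/1991] → run A
t=2: vr[A=2048/1991 H=1024/1991] → run H
t=3: vr[A=2048/1991 H=2381824/666985] → run A
t=4: vr[A=3072/1991 H=2381824/666985] → run A
t=5: vr[A=4096/1991 H=2381824/666985] → run A
t=6: vr[A=5120/1991 H=2381824/666985] → run A
t=7: vr[H=2381824/666985] → run H
t=8: (idle)

completion order = A, H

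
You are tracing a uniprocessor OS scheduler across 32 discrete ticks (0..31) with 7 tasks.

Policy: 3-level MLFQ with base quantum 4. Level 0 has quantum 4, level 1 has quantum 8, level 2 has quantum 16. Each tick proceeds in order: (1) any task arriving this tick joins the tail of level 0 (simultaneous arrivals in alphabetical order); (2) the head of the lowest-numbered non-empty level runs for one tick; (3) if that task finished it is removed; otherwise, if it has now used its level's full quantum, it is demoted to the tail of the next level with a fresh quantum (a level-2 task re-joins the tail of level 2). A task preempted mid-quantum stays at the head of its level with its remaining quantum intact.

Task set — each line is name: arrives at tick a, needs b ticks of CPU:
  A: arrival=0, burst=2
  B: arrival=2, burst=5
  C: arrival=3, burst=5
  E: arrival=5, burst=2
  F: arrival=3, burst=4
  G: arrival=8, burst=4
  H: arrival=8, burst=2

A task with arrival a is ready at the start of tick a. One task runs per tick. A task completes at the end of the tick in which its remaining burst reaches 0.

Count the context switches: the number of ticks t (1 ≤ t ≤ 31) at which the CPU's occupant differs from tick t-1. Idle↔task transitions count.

t=0: L0/L1/L2 = A/-/- → run A
t=1: L0/L1/L2 = A/-/- → run A
t=2: L0/L1/L2 = B/-/- → run B
t=3: L0/L1/L2 = BCF/-/- → run B
t=4: L0/L1/L2 = BCF/-/- → run B
t=5: L0/L1/L2 = BCFE/-/- → run B
t=6: L0/L1/L2 = CFE/B/- → run C
t=7: L0/L1/L2 = CFE/B/- → run C
t=8: L0/L1/L2 = CFEGH/B/- → run C
t=9: L0/L1/L2 = CFEGH/B/- → run C
t=10: L0/L1/L2 = FEGH/BC/- → run F
t=11: L0/L1/L2 = FEGH/BC/- → run F
t=12: L0/L1/L2 = FEGH/BC/- → run F
t=13: L0/L1/L2 = FEGH/BC/- → run F
t=14: L0/L1/L2 = EGH/BC/- → run E
t=15: L0/L1/L2 = EGH/BC/- → run E
t=16: L0/L1/L2 = GH/BC/- → run G
t=17: L0/L1/L2 = GH/BC/- → run G
t=18: L0/L1/L2 = GH/BC/- → run G
t=19: L0/L1/L2 = GH/BC/- → run G
t=20: L0/L1/L2 = H/BC/- → run H
t=21: L0/L1/L2 = H/BC/- → run H
t=22: L0/L1/L2 = -/BC/- → run B
t=23: L0/L1/L2 = -/C/- → run C
t=24: (idle)
t=25: (idle)
t=26: (idle)
t=27: (idle)
t=28: (idle)
t=29: (idle)
t=30: (idle)
t=31: (idle)

context switches = 9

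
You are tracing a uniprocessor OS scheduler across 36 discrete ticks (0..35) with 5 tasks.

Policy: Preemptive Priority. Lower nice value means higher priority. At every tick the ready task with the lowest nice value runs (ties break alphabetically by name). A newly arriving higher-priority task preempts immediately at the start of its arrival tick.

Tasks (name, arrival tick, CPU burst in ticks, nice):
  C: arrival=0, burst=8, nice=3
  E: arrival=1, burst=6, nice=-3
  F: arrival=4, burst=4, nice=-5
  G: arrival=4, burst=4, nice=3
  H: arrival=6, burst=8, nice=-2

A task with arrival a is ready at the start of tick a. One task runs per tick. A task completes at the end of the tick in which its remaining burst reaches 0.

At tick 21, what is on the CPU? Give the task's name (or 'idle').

t=0: ready={C} → run C
t=1: ready={C,E} → run E
t=2: ready={C,E} → run E
t=3: ready={C,E} → run E
t=4: ready={C,E,F,G} → run F
t=5: ready={C,E,F,G} → run F
t=6: ready={C,E,F,G,H} → run F
t=7: ready={C,E,F,G,H} → run F
t=8: ready={C,E,G,H} → run E
t=9: ready={C,E,G,H} → run E
t=10: ready={C,E,G,H} → run E
t=11: ready={C,G,H} → run H
t=12: ready={C,G,H} → run H
t=13: ready={C,G,H} → run H
t=14: ready={C,G,H} → run H
t=15: ready={C,G,H} → run H
t=16: ready={C,G,H} → run H
t=17: ready={C,G,H} → run H
t=18: ready={C,G,H} → run H
t=19: ready={C,G} → run C
t=20: ready={C,G} → run C
t=21: ready={C,G} → run C
t=22: ready={C,G} → run C
t=23: ready={C,G} → run C
t=24: ready={C,G} → run C
t=25: ready={C,G} → run C
t=26: ready={G} → run G
t=27: ready={G} → run G
t=28: ready={G} → run G
t=29: ready={G} → run G
t=30: (idle)
t=31: (idle)
t=32: (idle)
t=33: (idle)
t=34: (idle)
t=35: (idle)

running at tick 21 = C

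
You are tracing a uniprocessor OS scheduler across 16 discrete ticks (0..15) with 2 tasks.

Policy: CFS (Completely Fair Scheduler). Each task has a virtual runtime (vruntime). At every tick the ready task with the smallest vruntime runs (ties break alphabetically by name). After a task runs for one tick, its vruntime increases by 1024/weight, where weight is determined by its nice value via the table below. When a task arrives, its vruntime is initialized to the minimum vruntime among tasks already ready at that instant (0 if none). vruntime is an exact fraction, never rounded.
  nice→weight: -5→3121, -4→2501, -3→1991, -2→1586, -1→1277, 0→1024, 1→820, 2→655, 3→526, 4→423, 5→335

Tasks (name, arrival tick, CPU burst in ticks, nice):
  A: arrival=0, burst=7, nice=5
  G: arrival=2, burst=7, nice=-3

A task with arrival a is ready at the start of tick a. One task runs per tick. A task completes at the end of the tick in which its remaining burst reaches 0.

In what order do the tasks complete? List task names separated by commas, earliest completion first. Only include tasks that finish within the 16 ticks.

completion order = G, A

t=0: vr[A=0] → run A
t=1: vr[A=1024/335] → run A
t=2: vr[A=2048/335 G=2048/335] → run A
t=3: vr[A=3072/335 G=2048/335] → run G
t=4: vr[A=3072/335 G=4420608/666985] → run G
t=5: vr[A=3072/335 G=4763648/666985] → run G
t=6: vr[A=3072/335 G=5106688/666985] → run G
t=7: vr[A=3072/335 G=5449728/666985] → run G
t=8: vr[A=3072/335 G=5792768/666985] → run G
t=9: vr[A=3072/335 G=6135808/666985] → run A
t=10: vr[A=4096/335 G=6135808/666985] → run G
t=11: vr[A=4096/335] → run A
t=12: vr[A=1024/67] → run A
t=13: vr[A=6144/335] → run A
t=14: (idle)
t=15: (idle)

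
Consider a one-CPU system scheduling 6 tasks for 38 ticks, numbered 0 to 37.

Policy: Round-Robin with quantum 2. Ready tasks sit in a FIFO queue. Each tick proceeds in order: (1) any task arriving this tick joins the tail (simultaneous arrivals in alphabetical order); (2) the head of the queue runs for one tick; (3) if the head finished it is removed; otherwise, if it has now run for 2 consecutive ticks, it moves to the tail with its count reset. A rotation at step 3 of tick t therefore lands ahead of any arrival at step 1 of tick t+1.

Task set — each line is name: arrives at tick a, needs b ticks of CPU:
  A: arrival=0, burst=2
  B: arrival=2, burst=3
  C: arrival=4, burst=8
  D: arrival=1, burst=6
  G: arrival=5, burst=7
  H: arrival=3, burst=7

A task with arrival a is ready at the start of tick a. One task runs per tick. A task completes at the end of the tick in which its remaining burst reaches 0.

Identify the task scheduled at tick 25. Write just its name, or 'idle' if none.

running at tick 25 = C

t=0: queue=[A] q_used=0 → run A
t=1: queue=[A,D] q_used=1 → run A
t=2: queue=[D,B] q_used=0 → run D
t=3: queue=[D,B,H] q_used=1 → run D
t=4: queue=[B,H,D,C] q_used=0 → run B
t=5: queue=[B,H,D,C,G] q_used=1 → run B
t=6: queue=[H,D,C,G,B] q_used=0 → run H
t=7: queue=[H,D,C,G,B] q_used=1 → run H
t=8: queue=[D,C,G,B,H] q_used=0 → run D
t=9: queue=[D,C,G,B,H] q_used=1 → run D
t=10: queue=[C,G,B,H,D] q_used=0 → run C
t=11: queue=[C,G,B,H,D] q_used=1 → run C
t=12: queue=[G,B,H,D,C] q_used=0 → run G
t=13: queue=[G,B,H,D,C] q_used=1 → run G
t=14: queue=[B,H,D,C,G] q_used=0 → run B
t=15: queue=[H,D,C,G] q_used=0 → run H
t=16: queue=[H,D,C,G] q_used=1 → run H
t=17: queue=[D,C,G,H] q_used=0 → run D
t=18: queue=[D,C,G,H] q_used=1 → run D
t=19: queue=[C,G,H] q_used=0 → run C
t=20: queue=[C,G,H] q_used=1 → run C
t=21: queue=[G,H,C] q_used=0 → run G
t=22: queue=[G,H,C] q_used=1 → run G
t=23: queue=[H,C,G] q_used=0 → run H
t=24: queue=[H,C,G] q_used=1 → run H
t=25: queue=[C,G,H] q_used=0 → run C
t=26: queue=[C,G,H] q_used=1 → run C
t=27: queue=[G,H,C] q_used=0 → run G
t=28: queue=[G,H,C] q_used=1 → run G
t=29: queue=[H,C,G] q_used=0 → run H
t=30: queue=[C,G] q_used=0 → run C
t=31: queue=[C,G] q_used=1 → run C
t=32: queue=[G] q_used=0 → run G
t=33: (idle)
t=34: (idle)
t=35: (idle)
t=36: (idle)
t=37: (idle)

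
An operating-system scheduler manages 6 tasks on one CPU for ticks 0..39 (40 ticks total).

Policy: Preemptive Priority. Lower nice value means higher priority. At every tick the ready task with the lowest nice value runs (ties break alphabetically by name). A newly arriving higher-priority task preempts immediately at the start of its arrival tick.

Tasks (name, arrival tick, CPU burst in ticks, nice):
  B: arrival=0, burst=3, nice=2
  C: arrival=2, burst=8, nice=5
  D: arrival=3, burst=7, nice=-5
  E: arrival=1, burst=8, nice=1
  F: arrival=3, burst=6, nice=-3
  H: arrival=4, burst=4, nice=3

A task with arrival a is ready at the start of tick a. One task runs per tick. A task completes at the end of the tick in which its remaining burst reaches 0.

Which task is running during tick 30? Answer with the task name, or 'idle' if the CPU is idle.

t=0: ready={B} → run B
t=1: ready={B,E} → run E
t=2: ready={B,C,E} → run E
t=3: ready={B,C,D,E,F} → run D
t=4: ready={B,C,D,E,F,H} → run D
t=5: ready={B,C,D,E,F,H} → run D
t=6: ready={B,C,D,E,F,H} → run D
t=7: ready={B,C,D,E,F,H} → run D
t=8: ready={B,C,D,E,F,H} → run D
t=9: ready={B,C,D,E,F,H} → run D
t=10: ready={B,C,E,F,H} → run F
t=11: ready={B,C,E,F,H} → run F
t=12: ready={B,C,E,F,H} → run F
t=13: ready={B,C,E,F,H} → run F
t=14: ready={B,C,E,F,H} → run F
t=15: ready={B,C,E,F,H} → run F
t=16: ready={B,C,E,H} → run E
t=17: ready={B,C,E,H} → run E
t=18: ready={B,C,E,H} → run E
t=19: ready={B,C,E,H} → run E
t=20: ready={B,C,E,H} → run E
t=21: ready={B,C,E,H} → run E
t=22: ready={B,C,H} → run B
t=23: ready={B,C,H} → run B
t=24: ready={C,H} → run H
t=25: ready={C,H} → run H
t=26: ready={C,H} → run H
t=27: ready={C,H} → run H
t=28: ready={C} → run C
t=29: ready={C} → run C
t=30: ready={C} → run C
t=31: ready={C} → run C
t=32: ready={C} → run C
t=33: ready={C} → run C
t=34: ready={C} → run C
t=35: ready={C} → run C
t=36: (idle)
t=37: (idle)
t=38: (idle)
t=39: (idle)

running at tick 30 = C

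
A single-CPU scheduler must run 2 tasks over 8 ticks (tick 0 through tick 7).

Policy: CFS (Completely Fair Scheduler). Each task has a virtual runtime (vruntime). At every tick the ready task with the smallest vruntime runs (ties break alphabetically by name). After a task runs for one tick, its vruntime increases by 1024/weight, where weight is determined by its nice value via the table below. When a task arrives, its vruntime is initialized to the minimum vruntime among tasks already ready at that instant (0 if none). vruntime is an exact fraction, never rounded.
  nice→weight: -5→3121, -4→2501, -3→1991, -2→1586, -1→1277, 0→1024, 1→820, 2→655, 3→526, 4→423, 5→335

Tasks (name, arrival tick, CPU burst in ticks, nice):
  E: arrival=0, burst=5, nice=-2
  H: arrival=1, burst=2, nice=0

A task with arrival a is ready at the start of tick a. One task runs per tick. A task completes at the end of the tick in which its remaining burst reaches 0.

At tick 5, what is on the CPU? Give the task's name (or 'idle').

t=0: vr[E=0] → run E
t=1: vr[E=512/793 H=512/793] → run E
t=2: vr[E=1024/793 H=512/793] → run H
t=3: vr[E=1024/793 H=1305/793] → run E
t=4: vr[E=1536/793 H=1305/793] → run H
t=5: vr[E=1536/793] → run E
t=6: vr[E=2048/793] → run E
t=7: (idle)

running at tick 5 = E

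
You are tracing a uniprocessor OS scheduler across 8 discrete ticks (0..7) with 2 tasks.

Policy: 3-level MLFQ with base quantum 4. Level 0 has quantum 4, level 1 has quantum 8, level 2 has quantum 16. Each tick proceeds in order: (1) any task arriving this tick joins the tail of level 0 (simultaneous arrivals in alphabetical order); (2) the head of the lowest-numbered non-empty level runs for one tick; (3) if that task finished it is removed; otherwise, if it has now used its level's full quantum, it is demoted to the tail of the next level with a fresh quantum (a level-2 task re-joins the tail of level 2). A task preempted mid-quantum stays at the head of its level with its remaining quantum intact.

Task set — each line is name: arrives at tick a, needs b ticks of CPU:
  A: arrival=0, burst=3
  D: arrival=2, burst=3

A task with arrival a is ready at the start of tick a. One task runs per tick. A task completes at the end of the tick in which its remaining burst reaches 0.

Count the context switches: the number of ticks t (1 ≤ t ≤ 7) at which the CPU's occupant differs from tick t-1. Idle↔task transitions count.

t=0: L0/L1/L2 = A/-/- → run A
t=1: L0/L1/L2 = A/-/- → run A
t=2: L0/L1/L2 = AD/-/- → run A
t=3: L0/L1/L2 = D/-/- → run D
t=4: L0/L1/L2 = D/-/- → run D
t=5: L0/L1/L2 = D/-/- → run D
t=6: (idle)
t=7: (idle)

context switches = 2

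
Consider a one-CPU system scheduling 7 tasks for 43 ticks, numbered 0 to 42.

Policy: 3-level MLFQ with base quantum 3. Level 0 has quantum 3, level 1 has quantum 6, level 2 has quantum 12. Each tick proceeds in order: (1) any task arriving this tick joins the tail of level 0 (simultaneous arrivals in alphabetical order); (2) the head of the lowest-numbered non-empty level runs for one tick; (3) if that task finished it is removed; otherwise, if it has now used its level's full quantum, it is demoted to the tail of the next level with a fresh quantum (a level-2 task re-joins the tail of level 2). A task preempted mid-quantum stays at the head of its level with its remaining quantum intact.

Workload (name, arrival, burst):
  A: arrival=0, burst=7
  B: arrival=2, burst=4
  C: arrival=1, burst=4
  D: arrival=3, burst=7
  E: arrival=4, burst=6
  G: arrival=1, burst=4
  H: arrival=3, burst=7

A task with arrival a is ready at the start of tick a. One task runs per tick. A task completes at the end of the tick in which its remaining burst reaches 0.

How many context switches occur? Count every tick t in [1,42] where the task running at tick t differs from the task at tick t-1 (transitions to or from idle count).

t=0: L0/L1/L2 = A/-/- → run A
t=1: L0/L1/L2 = ACG/-/- → run A
t=2: L0/L1/L2 = ACGB/-/- → run A
t=3: L0/L1/L2 = CGBDH/A/- → run C
t=4: L0/L1/L2 = CGBDHE/A/- → run C
t=5: L0/L1/L2 = CGBDHE/A/- → run C
t=6: L0/L1/L2 = GBDHE/AC/- → run G
t=7: L0/L1/L2 = GBDHE/AC/- → run G
t=8: L0/L1/L2 = GBDHE/AC/- → run G
t=9: L0/L1/L2 = BDHE/ACG/- → run B
t=10: L0/L1/L2 = BDHE/ACG/- → run B
t=11: L0/L1/L2 = BDHE/ACG/- → run B
t=12: L0/L1/L2 = DHE/ACGB/- → run D
t=13: L0/L1/L2 = DHE/ACGB/- → run D
t=14: L0/L1/L2 = DHE/ACGB/- → run D
t=15: L0/L1/L2 = HE/ACGBD/- → run H
t=16: L0/L1/L2 = HE/ACGBD/- → run H
t=17: L0/L1/L2 = HE/ACGBD/- → run H
t=18: L0/L1/L2 = E/ACGBDH/- → run E
t=19: L0/L1/L2 = E/ACGBDH/- → run E
t=20: L0/L1/L2 = E/ACGBDH/- → run E
t=21: L0/L1/L2 = -/ACGBDHE/- → run A
t=22: L0/L1/L2 = -/ACGBDHE/- → run A
t=23: L0/L1/L2 = -/ACGBDHE/- → run A
t=24: L0/L1/L2 = -/ACGBDHE/- → run A
t=25: L0/L1/L2 = -/CGBDHE/- → run C
t=26: L0/L1/L2 = -/GBDHE/- → run G
t=27: L0/L1/L2 = -/BDHE/- → run B
t=28: L0/L1/L2 = -/DHE/- → run D
t=29: L0/L1/L2 = -/DHE/- → run D
t=30: L0/L1/L2 = -/DHE/- → run D
t=31: L0/L1/L2 = -/DHE/- → run D
t=32: L0/L1/L2 = -/HE/- → run H
t=33: L0/L1/L2 = -/HE/- → run H
t=34: L0/L1/L2 = -/HE/- → run H
t=35: L0/L1/L2 = -/HE/- → run H
t=36: L0/L1/L2 = -/E/- → run E
t=37: L0/L1/L2 = -/E/- → run E
t=38: L0/L1/L2 = -/E/- → run E
t=39: (idle)
t=40: (idle)
t=41: (idle)
t=42: (idle)

context switches = 14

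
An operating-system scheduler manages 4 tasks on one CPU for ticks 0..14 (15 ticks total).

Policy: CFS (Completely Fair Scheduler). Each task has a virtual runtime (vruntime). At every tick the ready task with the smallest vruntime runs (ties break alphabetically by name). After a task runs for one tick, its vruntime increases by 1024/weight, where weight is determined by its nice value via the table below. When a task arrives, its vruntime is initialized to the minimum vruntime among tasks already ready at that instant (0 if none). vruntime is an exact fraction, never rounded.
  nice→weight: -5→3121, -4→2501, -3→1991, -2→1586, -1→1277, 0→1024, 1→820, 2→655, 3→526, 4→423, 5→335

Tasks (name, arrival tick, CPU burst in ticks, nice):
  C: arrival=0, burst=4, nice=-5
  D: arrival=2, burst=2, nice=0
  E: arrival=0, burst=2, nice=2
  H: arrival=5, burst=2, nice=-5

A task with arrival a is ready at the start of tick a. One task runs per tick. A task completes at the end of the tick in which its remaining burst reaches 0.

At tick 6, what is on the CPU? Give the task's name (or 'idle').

t=0: vr[C=0 E=0] → run C
t=1: vr[C=1024/3121 E=0] → run E
t=2: vr[C=1024/3121 D=1024/3121 E=1024/655] → run C
t=3: vr[C=2048/3121 D=1024/3121 E=1024/655] → run D
t=4: vr[C=2048/3121 D=4145/3121 E=1024/655] → run C
t=5: vr[C=3072/3121 D=4145/3121 E=1024/655 H=3072/3121] → run C
t=6: vr[D=4145/3121 E=1024/655 H=3072/3121] → run H
t=7: vr[D=4145/3121 E=1024/655 H=4096/3121] → run H
t=8: vr[D=4145/3121 E=1024/655] → run D
t=9: vr[E=1024/655] → run E
t=10: (idle)
t=11: (idle)
t=12: (idle)
t=13: (idle)
t=14: (idle)

running at tick 6 = H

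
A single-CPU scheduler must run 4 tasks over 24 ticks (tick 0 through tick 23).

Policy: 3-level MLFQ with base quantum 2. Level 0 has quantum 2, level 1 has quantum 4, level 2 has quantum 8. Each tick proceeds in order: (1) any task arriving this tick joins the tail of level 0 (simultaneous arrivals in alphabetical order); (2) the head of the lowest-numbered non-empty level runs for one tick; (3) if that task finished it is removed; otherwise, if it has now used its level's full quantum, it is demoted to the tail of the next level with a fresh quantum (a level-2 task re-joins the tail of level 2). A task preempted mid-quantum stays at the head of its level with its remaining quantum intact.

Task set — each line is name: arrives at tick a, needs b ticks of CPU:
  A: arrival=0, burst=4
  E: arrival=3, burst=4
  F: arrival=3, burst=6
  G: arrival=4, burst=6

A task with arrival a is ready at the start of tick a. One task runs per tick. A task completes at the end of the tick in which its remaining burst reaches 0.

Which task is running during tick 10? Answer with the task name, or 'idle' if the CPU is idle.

running at tick 10 = E

t=0: L0/L1/L2 = A/-/- → run A
t=1: L0/L1/L2 = A/-/- → run A
t=2: L0/L1/L2 = -/A/- → run A
t=3: L0/L1/L2 = EF/A/- → run E
t=4: L0/L1/L2 = EFG/A/- → run E
t=5: L0/L1/L2 = FG/AE/- → run F
t=6: L0/L1/L2 = FG/AE/- → run F
t=7: L0/L1/L2 = G/AEF/- → run G
t=8: L0/L1/L2 = G/AEF/- → run G
t=9: L0/L1/L2 = -/AEFG/- → run A
t=10: L0/L1/L2 = -/EFG/- → run E
t=11: L0/L1/L2 = -/EFG/- → run E
t=12: L0/L1/L2 = -/FG/- → run F
t=13: L0/L1/L2 = -/FG/- → run F
t=14: L0/L1/L2 = -/FG/- → run F
t=15: L0/L1/L2 = -/FG/- → run F
t=16: L0/L1/L2 = -/G/- → run G
t=17: L0/L1/L2 = -/G/- → run G
t=18: L0/L1/L2 = -/G/- → run G
t=19: L0/L1/L2 = -/G/- → run G
t=20: (idle)
t=21: (idle)
t=22: (idle)
t=23: (idle)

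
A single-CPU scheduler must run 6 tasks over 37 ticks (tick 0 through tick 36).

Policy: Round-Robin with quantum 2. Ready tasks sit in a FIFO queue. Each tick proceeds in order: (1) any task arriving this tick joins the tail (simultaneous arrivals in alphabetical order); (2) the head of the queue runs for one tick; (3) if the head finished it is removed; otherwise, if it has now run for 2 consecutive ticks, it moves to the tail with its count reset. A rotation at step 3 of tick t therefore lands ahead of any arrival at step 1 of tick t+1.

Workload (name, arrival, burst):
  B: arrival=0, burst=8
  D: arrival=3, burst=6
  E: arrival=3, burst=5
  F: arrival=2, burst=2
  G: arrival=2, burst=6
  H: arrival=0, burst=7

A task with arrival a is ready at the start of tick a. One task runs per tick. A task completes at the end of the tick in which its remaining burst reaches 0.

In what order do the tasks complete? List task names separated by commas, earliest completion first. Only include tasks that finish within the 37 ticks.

t=0: queue=[B,H] q_used=0 → run B
t=1: queue=[B,H] q_used=1 → run B
t=2: queue=[H,B,F,G] q_used=0 → run H
t=3: queue=[H,B,F,G,D,E] q_used=1 → run H
t=4: queue=[B,F,G,D,E,H] q_used=0 → run B
t=5: queue=[B,F,G,D,E,H] q_used=1 → run B
t=6: queue=[F,G,D,E,H,B] q_used=0 → run F
t=7: queue=[F,G,D,E,H,B] q_used=1 → run F
t=8: queue=[G,D,E,H,B] q_used=0 → run G
t=9: queue=[G,D,E,H,B] q_used=1 → run G
t=10: queue=[D,E,H,B,G] q_used=0 → run D
t=11: queue=[D,E,H,B,G] q_used=1 → run D
t=12: queue=[E,H,B,G,D] q_used=0 → run E
t=13: queue=[E,H,B,G,D] q_used=1 → run E
t=14: queue=[H,B,G,D,E] q_used=0 → run H
t=15: queue=[H,B,G,D,E] q_used=1 → run H
t=16: queue=[B,G,D,E,H] q_used=0 → run B
t=17: queue=[B,G,D,E,H] q_used=1 → run B
t=18: queue=[G,D,E,H,B] q_used=0 → run G
t=19: queue=[G,D,E,H,B] q_used=1 → run G
t=20: queue=[D,E,H,B,G] q_used=0 → run D
t=21: queue=[D,E,H,B,G] q_used=1 → run D
t=22: queue=[E,H,B,G,D] q_used=0 → run E
t=23: queue=[E,H,B,G,D] q_used=1 → run E
t=24: queue=[H,B,G,D,E] q_used=0 → run H
t=25: queue=[H,B,G,D,E] q_used=1 → run H
t=26: queue=[B,G,D,E,H] q_used=0 → run B
t=27: queue=[B,G,D,E,H] q_used=1 → run B
t=28: queue=[G,D,E,H] q_used=0 → run G
t=29: queue=[G,D,E,H] q_used=1 → run G
t=30: queue=[D,E,H] q_used=0 → run D
t=31: queue=[D,E,H] q_used=1 → run D
t=32: queue=[E,H] q_used=0 → run E
t=33: queue=[H] q_used=0 → run H
t=34: (idle)
t=35: (idle)
t=36: (idle)

completion order = F, B, G, D, E, H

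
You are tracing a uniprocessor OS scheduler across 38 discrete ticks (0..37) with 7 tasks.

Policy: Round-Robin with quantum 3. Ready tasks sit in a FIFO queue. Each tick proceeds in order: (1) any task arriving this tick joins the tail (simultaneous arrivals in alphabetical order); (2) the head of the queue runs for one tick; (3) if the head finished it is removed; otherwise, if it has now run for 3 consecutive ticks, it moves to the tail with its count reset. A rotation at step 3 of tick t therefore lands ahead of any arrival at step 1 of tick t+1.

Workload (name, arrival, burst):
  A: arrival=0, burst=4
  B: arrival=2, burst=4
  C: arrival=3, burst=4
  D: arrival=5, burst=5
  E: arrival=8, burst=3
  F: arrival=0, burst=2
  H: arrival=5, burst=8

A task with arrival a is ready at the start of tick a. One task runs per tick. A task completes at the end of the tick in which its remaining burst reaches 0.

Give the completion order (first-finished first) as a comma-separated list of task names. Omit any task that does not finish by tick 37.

completion order = F, A, B, E, C, D, H

t=0: queue=[A,F] q_used=0 → run A
t=1: queue=[A,F] q_used=1 → run A
t=2: queue=[A,F,B] q_used=2 → run A
t=3: queue=[F,B,A,C] q_used=0 → run F
t=4: queue=[F,B,A,C] q_used=1 → run F
t=5: queue=[B,A,C,D,H] q_used=0 → run B
t=6: queue=[B,A,C,D,H] q_used=1 → run B
t=7: queue=[B,A,C,D,H] q_used=2 → run B
t=8: queue=[A,C,D,H,B,E] q_used=0 → run A
t=9: queue=[C,D,H,B,E] q_used=0 → run C
t=10: queue=[C,D,H,B,E] q_used=1 → run C
t=11: queue=[C,D,H,B,E] q_used=2 → run C
t=12: queue=[D,H,B,E,C] q_used=0 → run D
t=13: queue=[D,H,B,E,C] q_used=1 → run D
t=14: queue=[D,H,B,E,C] q_used=2 → run D
t=15: queue=[H,B,E,C,D] q_used=0 → run H
t=16: queue=[H,B,E,C,D] q_used=1 → run H
t=17: queue=[H,B,E,C,D] q_used=2 → run H
t=18: queue=[B,E,C,D,H] q_used=0 → run B
t=19: queue=[E,C,D,H] q_used=0 → run E
t=20: queue=[E,C,D,H] q_used=1 → run E
t=21: queue=[E,C,D,H] q_used=2 → run E
t=22: queue=[C,D,H] q_used=0 → run C
t=23: queue=[D,H] q_used=0 → run D
t=24: queue=[D,H] q_used=1 → run D
t=25: queue=[H] q_used=0 → run H
t=26: queue=[H] q_used=1 → run H
t=27: queue=[H] q_used=2 → run H
t=28: queue=[H] q_used=0 → run H
t=29: queue=[H] q_used=1 → run H
t=30: (idle)
t=31: (idle)
t=32: (idle)
t=33: (idle)
t=34: (idle)
t=35: (idle)
t=36: (idle)
t=37: (idle)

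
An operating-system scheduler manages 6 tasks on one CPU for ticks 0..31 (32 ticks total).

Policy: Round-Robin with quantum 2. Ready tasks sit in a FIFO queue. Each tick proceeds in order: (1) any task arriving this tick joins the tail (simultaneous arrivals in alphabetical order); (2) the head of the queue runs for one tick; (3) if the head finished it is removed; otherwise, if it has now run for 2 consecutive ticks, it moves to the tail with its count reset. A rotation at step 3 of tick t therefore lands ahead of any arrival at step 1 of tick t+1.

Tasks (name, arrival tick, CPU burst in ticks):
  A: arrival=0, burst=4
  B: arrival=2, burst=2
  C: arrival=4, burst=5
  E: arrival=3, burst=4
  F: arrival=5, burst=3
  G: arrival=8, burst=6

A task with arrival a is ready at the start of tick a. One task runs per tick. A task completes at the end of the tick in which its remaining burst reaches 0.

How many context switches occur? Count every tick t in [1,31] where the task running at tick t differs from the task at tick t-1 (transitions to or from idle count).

t=0: queue=[A] q_used=0 → run A
t=1: queue=[A] q_used=1 → run A
t=2: queue=[A,B] q_used=0 → run A
t=3: queue=[A,B,E] q_used=1 → run A
t=4: queue=[B,E,C] q_used=0 → run B
t=5: queue=[B,E,C,F] q_used=1 → run B
t=6: queue=[E,C,F] q_used=0 → run E
t=7: queue=[E,C,F] q_used=1 → run E
t=8: queue=[C,F,E,G] q_used=0 → run C
t=9: queue=[C,F,E,G] q_used=1 → run C
t=10: queue=[F,E,G,C] q_used=0 → run F
t=11: queue=[F,E,G,C] q_used=1 → run F
t=12: queue=[E,G,C,F] q_used=0 → run E
t=13: queue=[E,G,C,F] q_used=1 → run E
t=14: queue=[G,C,F] q_used=0 → run G
t=15: queue=[G,C,F] q_used=1 → run G
t=16: queue=[C,F,G] q_used=0 → run C
t=17: queue=[C,F,G] q_used=1 → run C
t=18: queue=[F,G,C] q_used=0 → run F
t=19: queue=[G,C] q_used=0 → run G
t=20: queue=[G,C] q_used=1 → run G
t=21: queue=[C,G] q_used=0 → run C
t=22: queue=[G] q_used=0 → run G
t=23: queue=[G] q_used=1 → run G
t=24: (idle)
t=25: (idle)
t=26: (idle)
t=27: (idle)
t=28: (idle)
t=29: (idle)
t=30: (idle)
t=31: (idle)

context switches = 12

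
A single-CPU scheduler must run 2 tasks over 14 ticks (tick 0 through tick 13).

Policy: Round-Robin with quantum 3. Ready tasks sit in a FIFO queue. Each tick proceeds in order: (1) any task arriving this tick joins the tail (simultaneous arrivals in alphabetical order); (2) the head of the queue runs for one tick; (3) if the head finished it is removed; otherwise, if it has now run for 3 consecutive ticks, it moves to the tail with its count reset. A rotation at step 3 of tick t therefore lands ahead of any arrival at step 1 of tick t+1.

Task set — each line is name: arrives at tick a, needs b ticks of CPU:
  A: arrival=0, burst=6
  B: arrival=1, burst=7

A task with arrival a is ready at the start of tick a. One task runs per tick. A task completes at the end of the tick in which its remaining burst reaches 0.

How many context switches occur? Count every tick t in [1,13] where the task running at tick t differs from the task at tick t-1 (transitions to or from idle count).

t=0: queue=[A] q_used=0 → run A
t=1: queue=[A,B] q_used=1 → run A
t=2: queue=[A,B] q_used=2 → run A
t=3: queue=[B,A] q_used=0 → run B
t=4: queue=[B,A] q_used=1 → run B
t=5: queue=[B,A] q_used=2 → run B
t=6: queue=[A,B] q_used=0 → run A
t=7: queue=[A,B] q_used=1 → run A
t=8: queue=[A,B] q_used=2 → run A
t=9: queue=[B] q_used=0 → run B
t=10: queue=[B] q_used=1 → run B
t=11: queue=[B] q_used=2 → run B
t=12: queue=[B] q_used=0 → run B
t=13: (idle)

context switches = 4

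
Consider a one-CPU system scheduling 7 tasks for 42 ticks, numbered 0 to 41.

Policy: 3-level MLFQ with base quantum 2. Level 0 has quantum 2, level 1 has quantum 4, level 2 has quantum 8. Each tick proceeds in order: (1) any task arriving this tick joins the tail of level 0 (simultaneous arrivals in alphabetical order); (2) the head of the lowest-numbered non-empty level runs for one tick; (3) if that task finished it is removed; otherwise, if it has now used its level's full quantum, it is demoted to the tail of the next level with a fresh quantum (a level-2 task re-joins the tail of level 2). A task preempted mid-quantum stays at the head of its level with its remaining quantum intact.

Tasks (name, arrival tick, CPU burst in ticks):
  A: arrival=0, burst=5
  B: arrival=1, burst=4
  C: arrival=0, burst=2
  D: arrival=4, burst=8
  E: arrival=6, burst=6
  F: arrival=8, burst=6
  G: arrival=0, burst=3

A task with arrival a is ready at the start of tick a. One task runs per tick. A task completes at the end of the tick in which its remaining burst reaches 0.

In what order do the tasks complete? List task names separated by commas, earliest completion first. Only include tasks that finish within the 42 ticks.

t=0: L0/L1/L2 = ACG/-/- → run A
t=1: L0/L1/L2 = ACGB/-/- → run A
t=2: L0/L1/L2 = CGB/A/- → run C
t=3: L0/L1/L2 = CGB/A/- → run C
t=4: L0/L1/L2 = GBD/A/- → run G
t=5: L0/L1/L2 = GBD/A/- → run G
t=6: L0/L1/L2 = BDE/AG/- → run B
t=7: L0/L1/L2 = BDE/AG/- → run B
t=8: L0/L1/L2 = DEF/AGB/- → run D
t=9: L0/L1/L2 = DEF/AGB/- → run D
t=10: L0/L1/L2 = EF/AGBD/- → run E
t=11: L0/L1/L2 = EF/AGBD/- → run E
t=12: L0/L1/L2 = F/AGBDE/- → run F
t=13: L0/L1/L2 = F/AGBDE/- → run F
t=14: L0/L1/L2 = -/AGBDEF/- → run A
t=15: L0/L1/L2 = -/AGBDEF/- → run A
t=16: L0/L1/L2 = -/AGBDEF/- → run A
t=17: L0/L1/L2 = -/GBDEF/- → run G
t=18: L0/L1/L2 = -/BDEF/- → run B
t=19: L0/L1/L2 = -/BDEF/- → run B
t=20: L0/L1/L2 = -/DEF/- → run D
t=21: L0/L1/L2 = -/DEF/- → run D
t=22: L0/L1/L2 = -/DEF/- → run D
t=23: L0/L1/L2 = -/DEF/- → run D
t=24: L0/L1/L2 = -/EF/D → run E
t=25: L0/L1/L2 = -/EF/D → run E
t=26: L0/L1/L2 = -/EF/D → run E
t=27: L0/L1/L2 = -/EF/D → run E
t=28: L0/L1/L2 = -/F/D → run F
t=29: L0/L1/L2 = -/F/D → run F
t=30: L0/L1/L2 = -/F/D → run F
t=31: L0/L1/L2 = -/F/D → run F
t=32: L0/L1/L2 = -/-/D → run D
t=33: L0/L1/L2 = -/-/D → run D
t=34: (idle)
t=35: (idle)
t=36: (idle)
t=37: (idle)
t=38: (idle)
t=39: (idle)
t=40: (idle)
t=41: (idle)

completion order = C, A, G, B, E, F, D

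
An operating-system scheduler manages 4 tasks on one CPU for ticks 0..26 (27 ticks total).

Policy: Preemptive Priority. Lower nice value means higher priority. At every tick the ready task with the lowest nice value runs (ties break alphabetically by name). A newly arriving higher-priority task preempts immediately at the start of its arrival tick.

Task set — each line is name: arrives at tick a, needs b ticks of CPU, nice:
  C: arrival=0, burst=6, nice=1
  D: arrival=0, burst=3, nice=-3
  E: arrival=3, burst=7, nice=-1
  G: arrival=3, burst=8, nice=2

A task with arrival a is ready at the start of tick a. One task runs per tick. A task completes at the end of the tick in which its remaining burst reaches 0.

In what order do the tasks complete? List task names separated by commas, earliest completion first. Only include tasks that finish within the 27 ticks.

completion order = D, E, C, G

t=0: ready={C,D} → run D
t=1: ready={C,D} → run D
t=2: ready={C,D} → run D
t=3: ready={C,E,G} → run E
t=4: ready={C,E,G} → run E
t=5: ready={C,E,G} → run E
t=6: ready={C,E,G} → run E
t=7: ready={C,E,G} → run E
t=8: ready={C,E,G} → run E
t=9: ready={C,E,G} → run E
t=10: ready={C,G} → run C
t=11: ready={C,G} → run C
t=12: ready={C,G} → run C
t=13: ready={C,G} → run C
t=14: ready={C,G} → run C
t=15: ready={C,G} → run C
t=16: ready={G} → run G
t=17: ready={G} → run G
t=18: ready={G} → run G
t=19: ready={G} → run G
t=20: ready={G} → run G
t=21: ready={G} → run G
t=22: ready={G} → run G
t=23: ready={G} → run G
t=24: (idle)
t=25: (idle)
t=26: (idle)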